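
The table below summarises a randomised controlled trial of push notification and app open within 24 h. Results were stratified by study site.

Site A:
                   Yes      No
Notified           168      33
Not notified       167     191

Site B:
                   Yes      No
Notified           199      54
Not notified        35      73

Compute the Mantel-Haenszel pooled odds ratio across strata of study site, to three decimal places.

6.469

OR_MH = Σ(aᵢdᵢ/nᵢ) / Σ(bᵢcᵢ/nᵢ), where nᵢ is the stratum total.
Stratum 1 (Site A): n = 559; a·d/n = 168·191/559 = 57.4025; b·c/n = 33·167/559 = 9.8587
Stratum 2 (Site B): n = 361; a·d/n = 199·73/361 = 40.2410; b·c/n = 54·35/361 = 5.2355
OR_MH = (57.4025 + 40.2410) / (9.8587 + 5.2355) = 97.6435 / 15.0941 = 6.46897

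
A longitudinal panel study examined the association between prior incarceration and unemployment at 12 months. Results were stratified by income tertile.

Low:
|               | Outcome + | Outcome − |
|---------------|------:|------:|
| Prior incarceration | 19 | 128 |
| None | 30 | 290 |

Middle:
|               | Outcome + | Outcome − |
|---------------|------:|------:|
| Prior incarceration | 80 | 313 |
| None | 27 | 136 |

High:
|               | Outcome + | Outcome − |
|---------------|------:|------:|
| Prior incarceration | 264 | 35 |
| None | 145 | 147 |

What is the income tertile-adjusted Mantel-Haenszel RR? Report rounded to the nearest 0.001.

RR_MH = Σ(aᵢ·n₀ᵢ/nᵢ) / Σ(cᵢ·n₁ᵢ/nᵢ), with n₁ᵢ = aᵢ+bᵢ (exposed), n₀ᵢ = cᵢ+dᵢ (unexposed), nᵢ = n₁ᵢ+n₀ᵢ.
Stratum 1 (Low): n₁ = 147, n₀ = 320, n = 467; a·n₀/n = 19·320/467 = 13.0193; c·n₁/n = 30·147/467 = 9.4433
Stratum 2 (Middle): n₁ = 393, n₀ = 163, n = 556; a·n₀/n = 80·163/556 = 23.4532; c·n₁/n = 27·393/556 = 19.0845
Stratum 3 (High): n₁ = 299, n₀ = 292, n = 591; a·n₀/n = 264·292/591 = 130.4365; c·n₁/n = 145·299/591 = 73.3587
RR_MH = (13.0193 + 23.4532 + 130.4365) / (9.4433 + 19.0845 + 73.3587) = 166.9091 / 101.8865 = 1.63819

1.638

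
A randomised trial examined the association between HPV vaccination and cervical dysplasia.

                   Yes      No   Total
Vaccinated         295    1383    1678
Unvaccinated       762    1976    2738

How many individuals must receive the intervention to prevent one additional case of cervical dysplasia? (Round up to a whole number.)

Risk in treated group = 295/1678 = 0.17580; risk in control = 762/2738 = 0.27831.
Absolute risk reduction = 0.27831 − 0.17580 = 0.10250
NNT = 1 / ARR = 1 / 0.10250 = 9.756 → round up → 10

10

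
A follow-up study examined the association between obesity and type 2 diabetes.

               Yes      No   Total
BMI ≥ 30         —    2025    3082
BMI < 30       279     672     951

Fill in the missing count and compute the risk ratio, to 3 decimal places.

The missing cell is in the exposed row: 3082 − 2025 = 1057.
So a = 1057, b = 2025, c = 279, d = 672.
RR = [a/(a+b)] / [c/(c+d)] = (1057/3082) / (279/951) = 0.34296/0.29338 = 1.16901

1.169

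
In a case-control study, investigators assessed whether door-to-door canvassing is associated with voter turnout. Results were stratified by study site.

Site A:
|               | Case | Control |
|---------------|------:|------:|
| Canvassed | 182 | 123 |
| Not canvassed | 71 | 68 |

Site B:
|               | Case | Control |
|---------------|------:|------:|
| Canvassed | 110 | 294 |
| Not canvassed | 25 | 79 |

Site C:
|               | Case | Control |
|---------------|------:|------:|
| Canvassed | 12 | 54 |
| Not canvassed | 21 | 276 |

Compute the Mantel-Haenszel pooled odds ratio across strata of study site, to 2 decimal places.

1.45

OR_MH = Σ(aᵢdᵢ/nᵢ) / Σ(bᵢcᵢ/nᵢ), where nᵢ is the stratum total.
Stratum 1 (Site A): n = 444; a·d/n = 182·68/444 = 27.8739; b·c/n = 123·71/444 = 19.6689
Stratum 2 (Site B): n = 508; a·d/n = 110·79/508 = 17.1063; b·c/n = 294·25/508 = 14.4685
Stratum 3 (Site C): n = 363; a·d/n = 12·276/363 = 9.1240; b·c/n = 54·21/363 = 3.1240
OR_MH = (27.8739 + 17.1063 + 9.1240) / (19.6689 + 14.4685 + 3.1240) = 54.1041 / 37.2614 = 1.45202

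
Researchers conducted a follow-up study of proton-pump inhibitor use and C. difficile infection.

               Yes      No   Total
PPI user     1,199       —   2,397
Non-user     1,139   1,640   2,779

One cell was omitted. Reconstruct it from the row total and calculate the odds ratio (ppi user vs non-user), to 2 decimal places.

The missing cell is in the exposed row: 2397 − 1199 = 1198.
So a = 1199, b = 1198, c = 1139, d = 1640.
OR = (a·d)/(b·c) = (1199 × 1640) / (1198 × 1139) = 1966360 / 1364522 = 1.44106

1.44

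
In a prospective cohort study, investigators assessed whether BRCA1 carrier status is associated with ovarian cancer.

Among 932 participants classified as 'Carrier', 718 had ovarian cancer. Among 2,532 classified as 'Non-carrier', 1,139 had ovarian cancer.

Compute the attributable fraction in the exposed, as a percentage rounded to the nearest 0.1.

41.6

From the description: a = 718, b = 214, c = 1139, d = 1393.
Risk in exposed = 718/932 = 0.77039; risk in unexposed = 1139/2532 = 0.44984.
RR = 0.77039/0.44984 = 1.71257
AR% = (RR − 1)/RR × 100 = (1.71257 − 1)/1.71257 × 100 = 41.6083%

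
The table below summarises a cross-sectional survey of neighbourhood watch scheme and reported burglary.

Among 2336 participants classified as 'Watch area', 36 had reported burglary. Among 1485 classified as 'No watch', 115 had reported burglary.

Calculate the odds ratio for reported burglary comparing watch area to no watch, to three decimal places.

From the description: a = 36, b = 2300, c = 115, d = 1370.
OR = (a·d)/(b·c) = (36 × 1370) / (2300 × 115) = 49320 / 264500 = 0.18647
Exposure is associated with lower odds of reported burglary (OR = 0.19 < 1).

0.186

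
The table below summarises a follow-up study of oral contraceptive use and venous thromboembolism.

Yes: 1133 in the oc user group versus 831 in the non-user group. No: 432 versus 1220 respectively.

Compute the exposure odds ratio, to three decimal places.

From the description: a = 1133, b = 432, c = 831, d = 1220.
OR = (a·d)/(b·c) = (1133 × 1220) / (432 × 831) = 1382260 / 358992 = 3.85039
The odds of venous thromboembolism are about 3.85 times as high in the oc user group.

3.850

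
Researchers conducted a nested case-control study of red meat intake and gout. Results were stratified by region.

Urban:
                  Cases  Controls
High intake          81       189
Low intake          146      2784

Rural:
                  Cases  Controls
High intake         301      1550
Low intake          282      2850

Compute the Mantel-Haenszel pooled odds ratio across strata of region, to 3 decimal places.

2.518

OR_MH = Σ(aᵢdᵢ/nᵢ) / Σ(bᵢcᵢ/nᵢ), where nᵢ is the stratum total.
Stratum 1 (Urban): n = 3200; a·d/n = 81·2784/3200 = 70.4700; b·c/n = 189·146/3200 = 8.6231
Stratum 2 (Rural): n = 4983; a·d/n = 301·2850/4983 = 172.1553; b·c/n = 1550·282/4983 = 87.7182
OR_MH = (70.4700 + 172.1553) / (8.6231 + 87.7182) = 242.6253 / 96.3414 = 2.51839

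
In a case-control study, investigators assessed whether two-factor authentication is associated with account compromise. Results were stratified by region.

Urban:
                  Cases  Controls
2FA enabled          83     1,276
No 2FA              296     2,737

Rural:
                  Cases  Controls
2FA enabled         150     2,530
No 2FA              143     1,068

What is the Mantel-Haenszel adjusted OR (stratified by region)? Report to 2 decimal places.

OR_MH = Σ(aᵢdᵢ/nᵢ) / Σ(bᵢcᵢ/nᵢ), where nᵢ is the stratum total.
Stratum 1 (Urban): n = 4392; a·d/n = 83·2737/4392 = 51.7238; b·c/n = 1276·296/4392 = 85.9964
Stratum 2 (Rural): n = 3891; a·d/n = 150·1068/3891 = 41.1719; b·c/n = 2530·143/3891 = 92.9812
OR_MH = (51.7238 + 41.1719) / (85.9964 + 92.9812) = 92.8958 / 178.9776 = 0.51904

0.52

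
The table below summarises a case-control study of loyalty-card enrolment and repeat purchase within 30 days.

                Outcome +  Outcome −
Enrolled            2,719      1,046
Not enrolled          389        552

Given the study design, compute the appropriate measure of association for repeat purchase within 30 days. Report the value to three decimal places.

Cells: a = 2719, b = 1046, c = 389, d = 552.
This is a case-control study: participants were sampled on outcome status, so risks in the source population cannot be estimated directly — relative risk is not valid here. The odds ratio is the appropriate measure.
OR = (a·d)/(b·c) = (2719 × 552) / (1046 × 389) = 1500888 / 406894 = 3.68865

3.689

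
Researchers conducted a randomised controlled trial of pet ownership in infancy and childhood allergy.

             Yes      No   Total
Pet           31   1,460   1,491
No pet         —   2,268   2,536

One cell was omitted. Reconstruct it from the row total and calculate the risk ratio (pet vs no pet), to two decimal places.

The missing cell is in the unexposed row: 2536 − 2268 = 268.
So a = 31, b = 1460, c = 268, d = 2268.
RR = [a/(a+b)] / [c/(c+d)] = (31/1491) / (268/2536) = 0.02079/0.10568 = 0.19674

0.20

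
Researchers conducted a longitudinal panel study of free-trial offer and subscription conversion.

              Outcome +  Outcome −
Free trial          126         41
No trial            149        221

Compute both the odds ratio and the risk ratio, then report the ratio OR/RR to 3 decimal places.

Cells: a = 126, b = 41, c = 149, d = 221.
OR = (126·221)/(41·149) = 27846/6109 = 4.55819
Risk in exposed = 126/167 = 0.75449; risk in unexposed = 149/370 = 0.40270; RR = 1.87357
OR/RR = 4.55819 / 1.87357 = 2.43289
The outcome is not rare, so the OR lies further from 1 than the RR.

2.433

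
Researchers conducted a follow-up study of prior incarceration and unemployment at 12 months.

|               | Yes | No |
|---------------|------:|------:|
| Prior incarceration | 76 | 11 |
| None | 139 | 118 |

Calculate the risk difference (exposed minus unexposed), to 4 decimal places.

Cells: a = 76, b = 11, c = 139, d = 118.
Risk in exposed = 76/87 = 0.873563; risk in unexposed = 139/257 = 0.540856.
Risk difference = 0.873563 − 0.540856 = 0.332707

0.3327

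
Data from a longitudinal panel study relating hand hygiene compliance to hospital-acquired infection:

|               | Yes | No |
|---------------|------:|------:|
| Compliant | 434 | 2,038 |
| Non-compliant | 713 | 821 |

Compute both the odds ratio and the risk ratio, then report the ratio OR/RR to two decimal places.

0.65

Cells: a = 434, b = 2038, c = 713, d = 821.
OR = (434·821)/(2038·713) = 356314/1453094 = 0.24521
Risk in exposed = 434/2472 = 0.17557; risk in unexposed = 713/1534 = 0.46480; RR = 0.37773
OR/RR = 0.24521 / 0.37773 = 0.64918
The outcome is not rare, so the OR lies further from 1 than the RR.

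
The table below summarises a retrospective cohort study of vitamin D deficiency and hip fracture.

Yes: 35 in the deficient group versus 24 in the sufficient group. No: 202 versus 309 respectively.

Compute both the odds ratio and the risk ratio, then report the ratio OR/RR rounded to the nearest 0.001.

1.089

From the description: a = 35, b = 202, c = 24, d = 309.
OR = (35·309)/(202·24) = 10815/4848 = 2.23082
Risk in exposed = 35/237 = 0.14768; risk in unexposed = 24/333 = 0.07207; RR = 2.04905
OR/RR = 2.23082 / 2.04905 = 1.08871
The outcome is not rare, so the OR lies further from 1 than the RR.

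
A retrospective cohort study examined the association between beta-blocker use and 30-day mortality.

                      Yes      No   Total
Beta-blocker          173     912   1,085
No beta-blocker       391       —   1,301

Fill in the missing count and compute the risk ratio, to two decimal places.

0.53

The missing cell is in the unexposed row: 1301 − 391 = 910.
So a = 173, b = 912, c = 391, d = 910.
RR = [a/(a+b)] / [c/(c+d)] = (173/1085) / (391/1301) = 0.15945/0.30054 = 0.53054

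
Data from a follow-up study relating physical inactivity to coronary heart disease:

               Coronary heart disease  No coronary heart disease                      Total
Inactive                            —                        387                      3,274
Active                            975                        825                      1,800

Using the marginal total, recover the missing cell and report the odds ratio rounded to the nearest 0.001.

The missing cell is in the exposed row: 3274 − 387 = 2887.
So a = 2887, b = 387, c = 975, d = 825.
OR = (a·d)/(b·c) = (2887 × 825) / (387 × 975) = 2381775 / 377325 = 6.31226

6.312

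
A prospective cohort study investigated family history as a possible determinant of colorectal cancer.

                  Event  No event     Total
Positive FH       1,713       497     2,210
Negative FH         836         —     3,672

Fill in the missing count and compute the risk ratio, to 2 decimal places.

The missing cell is in the unexposed row: 3672 − 836 = 2836.
So a = 1713, b = 497, c = 836, d = 2836.
RR = [a/(a+b)] / [c/(c+d)] = (1713/2210) / (836/3672) = 0.77511/0.22767 = 3.40456

3.40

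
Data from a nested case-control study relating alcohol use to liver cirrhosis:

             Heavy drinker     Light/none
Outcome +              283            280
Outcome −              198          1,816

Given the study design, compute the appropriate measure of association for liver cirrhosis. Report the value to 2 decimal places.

9.27

Reading the table with exposure as columns: a = 283 (Heavy drinker, case), b = 198 (Heavy drinker, non-case), c = 280 (Light/none, case), d = 1816.
This is a nested case-control study: participants were sampled on outcome status, so risks in the source population cannot be estimated directly — relative risk is not valid here. The odds ratio is the appropriate measure.
OR = (a·d)/(b·c) = (283 × 1816) / (198 × 280) = 513928 / 55440 = 9.26999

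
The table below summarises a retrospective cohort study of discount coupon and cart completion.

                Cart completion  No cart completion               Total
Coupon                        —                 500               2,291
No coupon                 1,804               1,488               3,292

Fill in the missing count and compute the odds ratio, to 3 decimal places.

2.955

The missing cell is in the exposed row: 2291 − 500 = 1791.
So a = 1791, b = 500, c = 1804, d = 1488.
OR = (a·d)/(b·c) = (1791 × 1488) / (500 × 1804) = 2665008 / 902000 = 2.95455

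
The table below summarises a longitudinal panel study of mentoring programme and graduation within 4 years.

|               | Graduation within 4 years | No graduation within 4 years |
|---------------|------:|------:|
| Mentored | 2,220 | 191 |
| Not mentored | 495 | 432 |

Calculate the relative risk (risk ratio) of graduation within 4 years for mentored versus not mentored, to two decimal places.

Cells: a = 2220, b = 191, c = 495, d = 432.
Risk in exposed = 2220/2411 = 0.92078; risk in unexposed = 495/927 = 0.53398.
RR = 0.92078 / 0.53398 = 1.72437
The risk among the exposed is 1.72 times that among the unexposed.

1.72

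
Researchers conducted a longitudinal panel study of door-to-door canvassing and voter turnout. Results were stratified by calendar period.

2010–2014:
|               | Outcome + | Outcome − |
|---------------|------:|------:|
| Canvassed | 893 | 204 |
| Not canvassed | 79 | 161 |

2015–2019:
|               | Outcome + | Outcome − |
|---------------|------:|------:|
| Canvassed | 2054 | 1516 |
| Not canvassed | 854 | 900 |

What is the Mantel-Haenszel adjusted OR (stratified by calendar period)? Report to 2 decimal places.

OR_MH = Σ(aᵢdᵢ/nᵢ) / Σ(bᵢcᵢ/nᵢ), where nᵢ is the stratum total.
Stratum 1 (2010–2014): n = 1337; a·d/n = 893·161/1337 = 107.5340; b·c/n = 204·79/1337 = 12.0539
Stratum 2 (2015–2019): n = 5324; a·d/n = 2054·900/5324 = 347.2201; b·c/n = 1516·854/5324 = 243.1751
OR_MH = (107.5340 + 347.2201) / (12.0539 + 243.1751) = 454.7542 / 255.2289 = 1.78175

1.78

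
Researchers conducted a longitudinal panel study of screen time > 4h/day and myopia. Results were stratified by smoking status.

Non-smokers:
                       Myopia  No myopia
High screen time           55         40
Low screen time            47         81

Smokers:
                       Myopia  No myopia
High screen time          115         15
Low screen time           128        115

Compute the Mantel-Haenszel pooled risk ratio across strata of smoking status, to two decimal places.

RR_MH = Σ(aᵢ·n₀ᵢ/nᵢ) / Σ(cᵢ·n₁ᵢ/nᵢ), with n₁ᵢ = aᵢ+bᵢ (exposed), n₀ᵢ = cᵢ+dᵢ (unexposed), nᵢ = n₁ᵢ+n₀ᵢ.
Stratum 1 (Non-smokers): n₁ = 95, n₀ = 128, n = 223; a·n₀/n = 55·128/223 = 31.5695; c·n₁/n = 47·95/223 = 20.0224
Stratum 2 (Smokers): n₁ = 130, n₀ = 243, n = 373; a·n₀/n = 115·243/373 = 74.9196; c·n₁/n = 128·130/373 = 44.6113
RR_MH = (31.5695 + 74.9196) / (20.0224 + 44.6113) = 106.4891 / 64.6337 = 1.64758

1.65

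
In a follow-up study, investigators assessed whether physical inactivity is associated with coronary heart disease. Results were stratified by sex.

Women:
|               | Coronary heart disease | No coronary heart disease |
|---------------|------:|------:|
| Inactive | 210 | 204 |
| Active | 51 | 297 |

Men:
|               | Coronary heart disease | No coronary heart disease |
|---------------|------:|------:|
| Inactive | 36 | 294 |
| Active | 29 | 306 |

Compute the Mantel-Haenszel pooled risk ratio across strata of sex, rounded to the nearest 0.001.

RR_MH = Σ(aᵢ·n₀ᵢ/nᵢ) / Σ(cᵢ·n₁ᵢ/nᵢ), with n₁ᵢ = aᵢ+bᵢ (exposed), n₀ᵢ = cᵢ+dᵢ (unexposed), nᵢ = n₁ᵢ+n₀ᵢ.
Stratum 1 (Women): n₁ = 414, n₀ = 348, n = 762; a·n₀/n = 210·348/762 = 95.9055; c·n₁/n = 51·414/762 = 27.7087
Stratum 2 (Men): n₁ = 330, n₀ = 335, n = 665; a·n₀/n = 36·335/665 = 18.1353; c·n₁/n = 29·330/665 = 14.3910
RR_MH = (95.9055 + 18.1353) / (27.7087 + 14.3910) = 114.0409 / 42.0996 = 2.70883

2.709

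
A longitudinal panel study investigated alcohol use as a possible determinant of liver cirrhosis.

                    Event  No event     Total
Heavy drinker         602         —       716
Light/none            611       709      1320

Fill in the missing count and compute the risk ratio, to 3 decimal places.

1.816

The missing cell is in the exposed row: 716 − 602 = 114.
So a = 602, b = 114, c = 611, d = 709.
RR = [a/(a+b)] / [c/(c+d)] = (602/716) / (611/1320) = 0.84078/0.46288 = 1.81642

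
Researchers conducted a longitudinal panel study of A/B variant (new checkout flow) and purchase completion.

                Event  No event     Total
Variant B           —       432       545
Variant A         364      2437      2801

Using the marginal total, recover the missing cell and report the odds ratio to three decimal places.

The missing cell is in the exposed row: 545 − 432 = 113.
So a = 113, b = 432, c = 364, d = 2437.
OR = (a·d)/(b·c) = (113 × 2437) / (432 × 364) = 275381 / 157248 = 1.75125

1.751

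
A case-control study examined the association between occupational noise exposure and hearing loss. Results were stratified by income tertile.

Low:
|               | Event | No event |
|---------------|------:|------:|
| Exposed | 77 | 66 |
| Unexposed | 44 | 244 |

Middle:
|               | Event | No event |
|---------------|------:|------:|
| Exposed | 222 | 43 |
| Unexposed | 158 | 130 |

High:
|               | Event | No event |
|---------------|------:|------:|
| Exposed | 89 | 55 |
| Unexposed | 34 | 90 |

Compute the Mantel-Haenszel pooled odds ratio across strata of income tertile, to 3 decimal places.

OR_MH = Σ(aᵢdᵢ/nᵢ) / Σ(bᵢcᵢ/nᵢ), where nᵢ is the stratum total.
Stratum 1 (Low): n = 431; a·d/n = 77·244/431 = 43.5916; b·c/n = 66·44/431 = 6.7378
Stratum 2 (Middle): n = 553; a·d/n = 222·130/553 = 52.1881; b·c/n = 43·158/553 = 12.2857
Stratum 3 (High): n = 268; a·d/n = 89·90/268 = 29.8881; b·c/n = 55·34/268 = 6.9776
OR_MH = (43.5916 + 52.1881 + 29.8881) / (6.7378 + 12.2857 + 6.9776) = 125.6678 / 26.0011 = 4.83316

4.833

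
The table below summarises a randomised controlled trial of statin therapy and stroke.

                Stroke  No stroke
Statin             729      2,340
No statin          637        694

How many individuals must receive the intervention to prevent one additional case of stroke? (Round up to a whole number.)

5

Risk in treated group = 729/3069 = 0.23754; risk in control = 637/1331 = 0.47859.
Absolute risk reduction = 0.47859 − 0.23754 = 0.24105
NNT = 1 / ARR = 1 / 0.24105 = 4.149 → round up → 5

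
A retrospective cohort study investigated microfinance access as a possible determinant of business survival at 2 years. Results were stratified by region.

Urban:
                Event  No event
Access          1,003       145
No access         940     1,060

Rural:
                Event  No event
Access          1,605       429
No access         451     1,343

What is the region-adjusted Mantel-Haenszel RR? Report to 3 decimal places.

2.386

RR_MH = Σ(aᵢ·n₀ᵢ/nᵢ) / Σ(cᵢ·n₁ᵢ/nᵢ), with n₁ᵢ = aᵢ+bᵢ (exposed), n₀ᵢ = cᵢ+dᵢ (unexposed), nᵢ = n₁ᵢ+n₀ᵢ.
Stratum 1 (Urban): n₁ = 1148, n₀ = 2000, n = 3148; a·n₀/n = 1003·2000/3148 = 637.2300; c·n₁/n = 940·1148/3148 = 342.7954
Stratum 2 (Rural): n₁ = 2034, n₀ = 1794, n = 3828; a·n₀/n = 1605·1794/3828 = 752.1865; c·n₁/n = 451·2034/3828 = 239.6379
RR_MH = (637.2300 + 752.1865) / (342.7954 + 239.6379) = 1389.4165 / 582.4334 = 2.38554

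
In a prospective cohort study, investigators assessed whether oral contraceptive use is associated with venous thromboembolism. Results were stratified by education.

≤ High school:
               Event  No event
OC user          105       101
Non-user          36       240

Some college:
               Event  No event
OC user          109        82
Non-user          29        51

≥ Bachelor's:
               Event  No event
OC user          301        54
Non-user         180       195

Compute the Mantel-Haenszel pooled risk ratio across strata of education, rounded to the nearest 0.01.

RR_MH = Σ(aᵢ·n₀ᵢ/nᵢ) / Σ(cᵢ·n₁ᵢ/nᵢ), with n₁ᵢ = aᵢ+bᵢ (exposed), n₀ᵢ = cᵢ+dᵢ (unexposed), nᵢ = n₁ᵢ+n₀ᵢ.
Stratum 1 (≤ High school): n₁ = 206, n₀ = 276, n = 482; a·n₀/n = 105·276/482 = 60.1245; c·n₁/n = 36·206/482 = 15.3859
Stratum 2 (Some college): n₁ = 191, n₀ = 80, n = 271; a·n₀/n = 109·80/271 = 32.1771; c·n₁/n = 29·191/271 = 20.4391
Stratum 3 (≥ Bachelor's): n₁ = 355, n₀ = 375, n = 730; a·n₀/n = 301·375/730 = 154.6233; c·n₁/n = 180·355/730 = 87.5342
RR_MH = (60.1245 + 32.1771 + 154.6233) / (15.3859 + 20.4391 + 87.5342) = 246.9249 / 123.3593 = 2.00167

2.00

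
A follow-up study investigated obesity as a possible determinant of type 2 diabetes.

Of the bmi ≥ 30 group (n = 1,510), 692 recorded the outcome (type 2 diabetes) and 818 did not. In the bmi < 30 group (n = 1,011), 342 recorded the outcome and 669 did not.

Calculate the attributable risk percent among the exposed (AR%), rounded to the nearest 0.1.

26.2

From the description: a = 692, b = 818, c = 342, d = 669.
Risk in exposed = 692/1510 = 0.45828; risk in unexposed = 342/1011 = 0.33828.
RR = 0.45828/0.33828 = 1.35473
AR% = (RR − 1)/RR × 100 = (1.35473 − 1)/1.35473 × 100 = 26.1848%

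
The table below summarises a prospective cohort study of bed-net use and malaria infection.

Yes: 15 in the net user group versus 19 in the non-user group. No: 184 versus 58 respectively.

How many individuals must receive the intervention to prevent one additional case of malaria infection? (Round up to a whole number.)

Risk in treated group = 15/199 = 0.07538; risk in control = 19/77 = 0.24675.
Absolute risk reduction = 0.24675 − 0.07538 = 0.17138
NNT = 1 / ARR = 1 / 0.17138 = 5.835 → round up → 6

6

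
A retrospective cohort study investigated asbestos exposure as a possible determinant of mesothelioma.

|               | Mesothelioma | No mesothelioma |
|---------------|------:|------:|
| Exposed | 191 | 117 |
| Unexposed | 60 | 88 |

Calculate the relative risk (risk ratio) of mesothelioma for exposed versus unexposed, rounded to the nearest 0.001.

Cells: a = 191, b = 117, c = 60, d = 88.
Risk in exposed = 191/308 = 0.62013; risk in unexposed = 60/148 = 0.40541.
RR = 0.62013 / 0.40541 = 1.52965
The risk among the exposed is 1.53 times that among the unexposed.

1.530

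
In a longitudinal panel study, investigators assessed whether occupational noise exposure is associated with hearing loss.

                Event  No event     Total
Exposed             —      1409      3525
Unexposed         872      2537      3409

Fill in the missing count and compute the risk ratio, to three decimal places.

The missing cell is in the exposed row: 3525 − 1409 = 2116.
So a = 2116, b = 1409, c = 872, d = 2537.
RR = [a/(a+b)] / [c/(c+d)] = (2116/3525) / (872/3409) = 0.60028/0.25579 = 2.34675

2.347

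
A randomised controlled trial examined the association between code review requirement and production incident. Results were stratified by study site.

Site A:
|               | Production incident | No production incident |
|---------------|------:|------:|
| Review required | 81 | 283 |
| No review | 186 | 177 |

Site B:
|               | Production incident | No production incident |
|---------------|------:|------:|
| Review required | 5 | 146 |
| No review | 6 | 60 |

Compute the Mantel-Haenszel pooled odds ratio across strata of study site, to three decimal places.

OR_MH = Σ(aᵢdᵢ/nᵢ) / Σ(bᵢcᵢ/nᵢ), where nᵢ is the stratum total.
Stratum 1 (Site A): n = 727; a·d/n = 81·177/727 = 19.7208; b·c/n = 283·186/727 = 72.4044
Stratum 2 (Site B): n = 217; a·d/n = 5·60/217 = 1.3825; b·c/n = 146·6/217 = 4.0369
OR_MH = (19.7208 + 1.3825) / (72.4044 + 4.0369) = 21.1033 / 76.4413 = 0.27607

0.276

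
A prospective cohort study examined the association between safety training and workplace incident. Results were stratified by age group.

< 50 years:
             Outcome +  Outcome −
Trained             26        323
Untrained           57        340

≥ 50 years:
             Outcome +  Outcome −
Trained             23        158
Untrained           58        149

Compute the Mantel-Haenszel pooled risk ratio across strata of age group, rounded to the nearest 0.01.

RR_MH = Σ(aᵢ·n₀ᵢ/nᵢ) / Σ(cᵢ·n₁ᵢ/nᵢ), with n₁ᵢ = aᵢ+bᵢ (exposed), n₀ᵢ = cᵢ+dᵢ (unexposed), nᵢ = n₁ᵢ+n₀ᵢ.
Stratum 1 (< 50 years): n₁ = 349, n₀ = 397, n = 746; a·n₀/n = 26·397/746 = 13.8365; c·n₁/n = 57·349/746 = 26.6662
Stratum 2 (≥ 50 years): n₁ = 181, n₀ = 207, n = 388; a·n₀/n = 23·207/388 = 12.2706; c·n₁/n = 58·181/388 = 27.0567
RR_MH = (13.8365 + 12.2706) / (26.6662 + 27.0567) = 26.1071 / 53.7229 = 0.48596

0.49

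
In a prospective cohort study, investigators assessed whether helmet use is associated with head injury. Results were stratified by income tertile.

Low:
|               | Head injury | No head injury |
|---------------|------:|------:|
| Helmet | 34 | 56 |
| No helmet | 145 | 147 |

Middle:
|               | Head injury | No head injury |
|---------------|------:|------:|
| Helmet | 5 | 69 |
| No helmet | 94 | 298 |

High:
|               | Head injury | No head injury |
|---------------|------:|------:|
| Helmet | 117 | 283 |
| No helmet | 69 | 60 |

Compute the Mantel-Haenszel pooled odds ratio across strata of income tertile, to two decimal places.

0.41

OR_MH = Σ(aᵢdᵢ/nᵢ) / Σ(bᵢcᵢ/nᵢ), where nᵢ is the stratum total.
Stratum 1 (Low): n = 382; a·d/n = 34·147/382 = 13.0838; b·c/n = 56·145/382 = 21.2565
Stratum 2 (Middle): n = 466; a·d/n = 5·298/466 = 3.1974; b·c/n = 69·94/466 = 13.9185
Stratum 3 (High): n = 529; a·d/n = 117·60/529 = 13.2703; b·c/n = 283·69/529 = 36.9130
OR_MH = (13.0838 + 3.1974 + 13.2703) / (21.2565 + 13.9185 + 36.9130) = 29.5515 / 72.0880 = 0.40994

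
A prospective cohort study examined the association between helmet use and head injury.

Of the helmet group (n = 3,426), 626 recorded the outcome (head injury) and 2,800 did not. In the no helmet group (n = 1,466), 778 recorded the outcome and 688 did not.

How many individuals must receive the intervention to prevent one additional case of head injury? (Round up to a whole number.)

3

Risk in treated group = 626/3426 = 0.18272; risk in control = 778/1466 = 0.53070.
Absolute risk reduction = 0.53070 − 0.18272 = 0.34798
NNT = 1 / ARR = 1 / 0.34798 = 2.874 → round up → 3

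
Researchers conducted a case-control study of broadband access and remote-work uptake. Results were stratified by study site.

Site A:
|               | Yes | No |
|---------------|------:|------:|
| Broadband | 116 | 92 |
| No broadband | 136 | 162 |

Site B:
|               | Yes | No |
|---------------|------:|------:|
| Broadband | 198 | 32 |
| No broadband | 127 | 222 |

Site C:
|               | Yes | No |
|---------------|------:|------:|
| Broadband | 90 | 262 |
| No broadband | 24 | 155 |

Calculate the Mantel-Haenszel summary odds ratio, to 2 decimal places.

OR_MH = Σ(aᵢdᵢ/nᵢ) / Σ(bᵢcᵢ/nᵢ), where nᵢ is the stratum total.
Stratum 1 (Site A): n = 506; a·d/n = 116·162/506 = 37.1383; b·c/n = 92·136/506 = 24.7273
Stratum 2 (Site B): n = 579; a·d/n = 198·222/579 = 75.9171; b·c/n = 32·127/579 = 7.0190
Stratum 3 (Site C): n = 531; a·d/n = 90·155/531 = 26.2712; b·c/n = 262·24/531 = 11.8418
OR_MH = (37.1383 + 75.9171 + 26.2712) / (24.7273 + 7.0190 + 11.8418) = 139.3266 / 43.5881 = 3.19644

3.20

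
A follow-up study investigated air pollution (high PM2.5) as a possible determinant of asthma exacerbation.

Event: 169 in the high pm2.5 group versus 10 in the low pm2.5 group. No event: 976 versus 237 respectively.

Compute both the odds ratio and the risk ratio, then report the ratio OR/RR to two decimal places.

1.13

From the description: a = 169, b = 976, c = 10, d = 237.
OR = (169·237)/(976·10) = 40053/9760 = 4.10379
Risk in exposed = 169/1145 = 0.14760; risk in unexposed = 10/247 = 0.04049; RR = 3.64568
OR/RR = 4.10379 / 3.64568 = 1.12566
The outcome is not rare, so the OR lies further from 1 than the RR.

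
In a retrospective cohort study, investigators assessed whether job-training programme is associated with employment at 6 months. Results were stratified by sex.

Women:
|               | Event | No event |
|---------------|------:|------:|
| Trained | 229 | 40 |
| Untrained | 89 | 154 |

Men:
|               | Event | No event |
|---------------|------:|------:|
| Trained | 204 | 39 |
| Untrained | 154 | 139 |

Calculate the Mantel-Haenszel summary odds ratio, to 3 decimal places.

OR_MH = Σ(aᵢdᵢ/nᵢ) / Σ(bᵢcᵢ/nᵢ), where nᵢ is the stratum total.
Stratum 1 (Women): n = 512; a·d/n = 229·154/512 = 68.8789; b·c/n = 40·89/512 = 6.9531
Stratum 2 (Men): n = 536; a·d/n = 204·139/536 = 52.9030; b·c/n = 39·154/536 = 11.2052
OR_MH = (68.8789 + 52.9030) / (6.9531 + 11.2052) = 121.7819 / 18.1583 = 6.70666

6.707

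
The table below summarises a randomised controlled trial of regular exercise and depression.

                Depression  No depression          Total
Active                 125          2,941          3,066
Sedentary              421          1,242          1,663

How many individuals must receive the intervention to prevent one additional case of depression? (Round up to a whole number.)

Risk in treated group = 125/3066 = 0.04077; risk in control = 421/1663 = 0.25316.
Absolute risk reduction = 0.25316 − 0.04077 = 0.21239
NNT = 1 / ARR = 1 / 0.21239 = 4.708 → round up → 5

5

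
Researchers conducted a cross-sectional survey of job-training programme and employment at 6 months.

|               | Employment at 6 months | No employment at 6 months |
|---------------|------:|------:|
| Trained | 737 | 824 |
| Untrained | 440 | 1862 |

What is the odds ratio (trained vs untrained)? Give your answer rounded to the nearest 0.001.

Cells: a = 737, b = 824, c = 440, d = 1862.
OR = (a·d)/(b·c) = (737 × 1862) / (824 × 440) = 1372294 / 362560 = 3.78501
The odds of employment at 6 months are about 3.79 times as high in the trained group.

3.785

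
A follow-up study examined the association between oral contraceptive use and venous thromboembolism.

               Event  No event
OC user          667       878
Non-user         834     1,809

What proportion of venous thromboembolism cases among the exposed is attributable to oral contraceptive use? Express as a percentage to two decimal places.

26.91

Cells: a = 667, b = 878, c = 834, d = 1809.
Risk in exposed = 667/1545 = 0.43172; risk in unexposed = 834/2643 = 0.31555.
RR = 0.43172/0.31555 = 1.36813
AR% = (RR − 1)/RR × 100 = (1.36813 − 1)/1.36813 × 100 = 26.9077%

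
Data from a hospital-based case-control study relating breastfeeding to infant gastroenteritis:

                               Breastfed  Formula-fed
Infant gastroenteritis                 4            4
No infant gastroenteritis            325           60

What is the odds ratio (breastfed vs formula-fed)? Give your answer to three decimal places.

0.185

Reading the table with exposure as columns: a = 4 (Breastfed, case), b = 325 (Breastfed, non-case), c = 4 (Formula-fed, case), d = 60.
OR = (a·d)/(b·c) = (4 × 60) / (325 × 4) = 240 / 1300 = 0.18462
Exposure is associated with lower odds of infant gastroenteritis (OR = 0.18 < 1).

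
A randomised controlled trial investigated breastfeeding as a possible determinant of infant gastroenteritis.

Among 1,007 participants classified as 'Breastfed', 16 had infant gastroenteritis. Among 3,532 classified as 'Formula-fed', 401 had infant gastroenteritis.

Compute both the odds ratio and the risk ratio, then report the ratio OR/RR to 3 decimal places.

From the description: a = 16, b = 991, c = 401, d = 3131.
OR = (16·3131)/(991·401) = 50096/397391 = 0.12606
Risk in exposed = 16/1007 = 0.01589; risk in unexposed = 401/3532 = 0.11353; RR = 0.13995
OR/RR = 0.12606 / 0.13995 = 0.90078
The outcome is not rare, so the OR lies further from 1 than the RR.

0.901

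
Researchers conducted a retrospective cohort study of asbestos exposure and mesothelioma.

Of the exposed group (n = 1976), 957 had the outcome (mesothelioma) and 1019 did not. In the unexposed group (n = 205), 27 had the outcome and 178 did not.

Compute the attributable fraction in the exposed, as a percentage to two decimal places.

72.81

From the description: a = 957, b = 1019, c = 27, d = 178.
Risk in exposed = 957/1976 = 0.48431; risk in unexposed = 27/205 = 0.13171.
RR = 0.48431/0.13171 = 3.67718
AR% = (RR − 1)/RR × 100 = (3.67718 − 1)/3.67718 × 100 = 72.8053%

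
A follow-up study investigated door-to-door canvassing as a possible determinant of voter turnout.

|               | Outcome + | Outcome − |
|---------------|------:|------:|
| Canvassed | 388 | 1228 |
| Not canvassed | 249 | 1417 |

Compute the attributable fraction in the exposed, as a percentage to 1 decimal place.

Cells: a = 388, b = 1228, c = 249, d = 1417.
Risk in exposed = 388/1616 = 0.24010; risk in unexposed = 249/1666 = 0.14946.
RR = 0.24010/0.14946 = 1.60645
AR% = (RR − 1)/RR × 100 = (1.60645 − 1)/1.60645 × 100 = 37.7508%

37.8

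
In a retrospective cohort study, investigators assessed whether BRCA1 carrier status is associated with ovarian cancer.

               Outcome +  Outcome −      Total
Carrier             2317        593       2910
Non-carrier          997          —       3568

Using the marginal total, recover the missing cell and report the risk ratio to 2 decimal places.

2.85

The missing cell is in the unexposed row: 3568 − 997 = 2571.
So a = 2317, b = 593, c = 997, d = 2571.
RR = [a/(a+b)] / [c/(c+d)] = (2317/2910) / (997/3568) = 0.79622/0.27943 = 2.84946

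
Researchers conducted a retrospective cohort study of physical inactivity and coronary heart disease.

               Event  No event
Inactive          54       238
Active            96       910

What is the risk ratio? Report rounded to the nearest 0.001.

Cells: a = 54, b = 238, c = 96, d = 910.
Risk in exposed = 54/292 = 0.18493; risk in unexposed = 96/1006 = 0.09543.
RR = 0.18493 / 0.09543 = 1.93793
The risk among the exposed is 1.94 times that among the unexposed.

1.938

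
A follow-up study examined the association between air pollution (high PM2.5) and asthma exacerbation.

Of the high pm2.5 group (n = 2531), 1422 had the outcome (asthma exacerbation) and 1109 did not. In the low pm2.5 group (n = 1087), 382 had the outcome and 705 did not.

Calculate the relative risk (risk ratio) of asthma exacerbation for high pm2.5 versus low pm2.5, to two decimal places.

From the description: a = 1422, b = 1109, c = 382, d = 705.
Risk in exposed = 1422/2531 = 0.56183; risk in unexposed = 382/1087 = 0.35143.
RR = 0.56183 / 0.35143 = 1.59872
The risk among the exposed is 1.60 times that among the unexposed.

1.60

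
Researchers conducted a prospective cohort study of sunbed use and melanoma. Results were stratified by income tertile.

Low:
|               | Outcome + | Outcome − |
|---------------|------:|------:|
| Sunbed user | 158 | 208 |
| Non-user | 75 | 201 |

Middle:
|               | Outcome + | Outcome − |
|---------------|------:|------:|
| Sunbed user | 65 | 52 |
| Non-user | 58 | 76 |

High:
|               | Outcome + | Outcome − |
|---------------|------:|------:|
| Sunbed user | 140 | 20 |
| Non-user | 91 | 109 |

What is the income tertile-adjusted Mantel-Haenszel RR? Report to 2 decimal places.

1.64

RR_MH = Σ(aᵢ·n₀ᵢ/nᵢ) / Σ(cᵢ·n₁ᵢ/nᵢ), with n₁ᵢ = aᵢ+bᵢ (exposed), n₀ᵢ = cᵢ+dᵢ (unexposed), nᵢ = n₁ᵢ+n₀ᵢ.
Stratum 1 (Low): n₁ = 366, n₀ = 276, n = 642; a·n₀/n = 158·276/642 = 67.9252; c·n₁/n = 75·366/642 = 42.7570
Stratum 2 (Middle): n₁ = 117, n₀ = 134, n = 251; a·n₀/n = 65·134/251 = 34.7012; c·n₁/n = 58·117/251 = 27.0359
Stratum 3 (High): n₁ = 160, n₀ = 200, n = 360; a·n₀/n = 140·200/360 = 77.7778; c·n₁/n = 91·160/360 = 40.4444
RR_MH = (67.9252 + 34.7012 + 77.7778) / (42.7570 + 27.0359 + 40.4444) = 180.4042 / 110.2373 = 1.63651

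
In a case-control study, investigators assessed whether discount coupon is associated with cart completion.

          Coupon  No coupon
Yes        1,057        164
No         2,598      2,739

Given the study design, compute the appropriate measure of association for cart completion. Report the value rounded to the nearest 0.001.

Reading the table with exposure as columns: a = 1057 (Coupon, case), b = 2598 (Coupon, non-case), c = 164 (No coupon, case), d = 2739.
This is a case-control study: participants were sampled on outcome status, so risks in the source population cannot be estimated directly — relative risk is not valid here. The odds ratio is the appropriate measure.
OR = (a·d)/(b·c) = (1057 × 2739) / (2598 × 164) = 2895123 / 426072 = 6.79491

6.795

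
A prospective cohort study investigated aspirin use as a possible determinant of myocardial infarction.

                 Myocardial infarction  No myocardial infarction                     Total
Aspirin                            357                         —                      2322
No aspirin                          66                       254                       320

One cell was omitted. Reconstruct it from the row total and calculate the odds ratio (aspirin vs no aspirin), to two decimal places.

0.70

The missing cell is in the exposed row: 2322 − 357 = 1965.
So a = 357, b = 1965, c = 66, d = 254.
OR = (a·d)/(b·c) = (357 × 254) / (1965 × 66) = 90678 / 129690 = 0.69919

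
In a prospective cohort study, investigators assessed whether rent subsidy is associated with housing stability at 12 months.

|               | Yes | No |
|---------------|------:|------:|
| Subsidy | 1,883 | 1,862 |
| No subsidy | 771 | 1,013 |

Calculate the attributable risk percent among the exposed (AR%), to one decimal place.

14.0

Cells: a = 1883, b = 1862, c = 771, d = 1013.
Risk in exposed = 1883/3745 = 0.50280; risk in unexposed = 771/1784 = 0.43217.
RR = 0.50280/0.43217 = 1.16343
AR% = (RR − 1)/RR × 100 = (1.16343 − 1)/1.16343 × 100 = 14.0470%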